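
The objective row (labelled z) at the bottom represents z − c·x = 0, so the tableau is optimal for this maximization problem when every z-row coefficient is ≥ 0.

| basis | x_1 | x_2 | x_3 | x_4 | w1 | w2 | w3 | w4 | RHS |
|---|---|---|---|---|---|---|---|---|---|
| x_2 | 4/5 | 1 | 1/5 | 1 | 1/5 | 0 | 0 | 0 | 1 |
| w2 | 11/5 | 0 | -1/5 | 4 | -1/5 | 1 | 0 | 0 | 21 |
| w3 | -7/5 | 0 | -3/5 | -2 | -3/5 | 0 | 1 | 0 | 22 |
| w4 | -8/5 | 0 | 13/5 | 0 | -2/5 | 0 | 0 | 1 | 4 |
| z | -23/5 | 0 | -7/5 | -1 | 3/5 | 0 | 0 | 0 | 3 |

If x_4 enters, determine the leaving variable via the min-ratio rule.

Column x_4 entries and ratios — x_2: 1/1 = 1; w2: 21/4 = 21/4; w3: -2 ≤ 0, skip; w4: 0 ≤ 0, skip.
Smallest ratio is 1 in the row of x_2, so x_2 leaves.

x_2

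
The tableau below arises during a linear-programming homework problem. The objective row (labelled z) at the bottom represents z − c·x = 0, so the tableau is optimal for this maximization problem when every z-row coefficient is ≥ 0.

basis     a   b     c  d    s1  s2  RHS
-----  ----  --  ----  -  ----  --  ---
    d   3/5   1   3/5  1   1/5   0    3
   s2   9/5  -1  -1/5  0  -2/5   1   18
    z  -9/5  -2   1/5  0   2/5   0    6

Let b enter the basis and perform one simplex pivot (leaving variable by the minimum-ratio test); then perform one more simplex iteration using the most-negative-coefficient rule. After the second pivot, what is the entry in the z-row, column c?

2

Ratio test on column b — row 1: 3/1 = 3; row 2: entry -1 ≤ 0. Minimum is 3 at row 1 (d leaves); pivot element 1.
Divide row 1 by 1; eliminate column b from the other rows.
Second iteration: most negative z-row entry is -3/5 in column a, so a enters.
Ratio test on column a — row 1: 3/(3/5) = 5; row 2: 21/(12/5) = 35/4. Minimum is 5 at row 1 (b leaves); pivot element 3/5.
Divide row 1 by 3/5; eliminate column a from the other rows.
After both pivots, the entry at the z-row, column c is 2.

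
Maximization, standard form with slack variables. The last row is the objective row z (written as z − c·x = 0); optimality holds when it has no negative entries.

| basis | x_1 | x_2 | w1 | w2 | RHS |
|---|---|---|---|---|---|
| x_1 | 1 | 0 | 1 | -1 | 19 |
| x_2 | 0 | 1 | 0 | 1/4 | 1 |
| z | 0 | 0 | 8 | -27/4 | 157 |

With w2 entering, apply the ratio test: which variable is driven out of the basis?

x_2

Column w2 entries and ratios — x_1: -1 ≤ 0, skip; x_2: 1/(1/4) = 4.
Smallest ratio is 4 in the row of x_2, so x_2 leaves.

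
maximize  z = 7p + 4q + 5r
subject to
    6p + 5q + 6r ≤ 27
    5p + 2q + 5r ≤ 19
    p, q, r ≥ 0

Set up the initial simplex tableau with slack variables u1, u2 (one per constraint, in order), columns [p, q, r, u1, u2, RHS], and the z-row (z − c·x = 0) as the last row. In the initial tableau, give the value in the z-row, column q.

The z-row carries the negated objective coefficients: the q entry is -4.

-4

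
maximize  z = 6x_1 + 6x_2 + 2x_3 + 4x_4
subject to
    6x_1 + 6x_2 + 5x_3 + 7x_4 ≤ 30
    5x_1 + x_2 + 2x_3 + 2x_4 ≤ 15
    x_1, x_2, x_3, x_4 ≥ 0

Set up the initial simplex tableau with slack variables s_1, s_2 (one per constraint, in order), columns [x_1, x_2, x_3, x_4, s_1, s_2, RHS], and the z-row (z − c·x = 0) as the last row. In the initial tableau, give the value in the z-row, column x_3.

The z-row carries the negated objective coefficients: the x_3 entry is -2.

-2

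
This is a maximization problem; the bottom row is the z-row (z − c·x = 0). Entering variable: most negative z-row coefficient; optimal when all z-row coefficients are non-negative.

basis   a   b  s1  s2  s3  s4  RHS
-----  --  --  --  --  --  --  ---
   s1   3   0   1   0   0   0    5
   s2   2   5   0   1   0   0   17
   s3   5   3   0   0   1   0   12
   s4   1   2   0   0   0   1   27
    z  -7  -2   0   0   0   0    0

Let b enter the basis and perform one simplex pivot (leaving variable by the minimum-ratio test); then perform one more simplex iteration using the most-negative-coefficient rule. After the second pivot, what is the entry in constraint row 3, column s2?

Ratio test on column b — row 1: entry 0 ≤ 0; row 2: 17/5 = 17/5; row 3: 12/3 = 4; row 4: 27/2 = 27/2. Minimum is 17/5 at row 2 (s2 leaves); pivot element 5.
Divide row 2 by 5; eliminate column b from the other rows.
Second iteration: most negative z-row entry is -31/5 in column a, so a enters.
Ratio test on column a — row 1: 5/3 = 5/3; row 2: (17/5)/(2/5) = 17/2; row 3: (9/5)/(19/5) = 9/19; row 4: (101/5)/(1/5) = 101. Minimum is 9/19 at row 3 (s3 leaves); pivot element 19/5.
Divide row 3 by 19/5; eliminate column a from the other rows.
After both pivots, the entry at constraint row 3, column s2 is -3/19.

-3/19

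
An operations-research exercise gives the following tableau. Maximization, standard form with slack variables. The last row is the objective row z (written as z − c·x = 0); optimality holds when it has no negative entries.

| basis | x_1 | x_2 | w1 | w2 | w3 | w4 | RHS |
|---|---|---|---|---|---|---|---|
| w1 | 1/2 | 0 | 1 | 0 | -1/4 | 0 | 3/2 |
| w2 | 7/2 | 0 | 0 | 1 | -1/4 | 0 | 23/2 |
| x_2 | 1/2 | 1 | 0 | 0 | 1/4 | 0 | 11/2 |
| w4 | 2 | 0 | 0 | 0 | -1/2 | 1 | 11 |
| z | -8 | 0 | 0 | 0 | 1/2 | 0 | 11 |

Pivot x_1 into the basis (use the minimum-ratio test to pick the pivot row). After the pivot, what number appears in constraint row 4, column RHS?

5

Ratio test on column x_1 — row 1: (3/2)/(1/2) = 3; row 2: (23/2)/(7/2) = 23/7; row 3: (11/2)/(1/2) = 11; row 4: 11/2 = 11/2. Minimum is 3 at row 1 (w1 leaves); pivot element 1/2.
Divide row 1 by 1/2; eliminate column x_1 from the other rows.
Row 4 update in column RHS: 11 − 2·3 = 5.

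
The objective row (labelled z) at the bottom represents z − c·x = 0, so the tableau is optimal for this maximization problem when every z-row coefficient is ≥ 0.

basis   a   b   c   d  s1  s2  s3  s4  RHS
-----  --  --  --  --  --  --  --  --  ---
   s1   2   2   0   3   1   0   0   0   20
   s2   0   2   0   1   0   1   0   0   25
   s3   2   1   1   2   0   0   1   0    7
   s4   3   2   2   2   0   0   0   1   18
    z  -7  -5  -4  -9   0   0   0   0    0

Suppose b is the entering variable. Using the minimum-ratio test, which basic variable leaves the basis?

Column b entries and ratios — s1: 20/2 = 10; s2: 25/2 = 25/2; s3: 7/1 = 7; s4: 18/2 = 9.
Smallest ratio is 7 in the row of s3, so s3 leaves.

s3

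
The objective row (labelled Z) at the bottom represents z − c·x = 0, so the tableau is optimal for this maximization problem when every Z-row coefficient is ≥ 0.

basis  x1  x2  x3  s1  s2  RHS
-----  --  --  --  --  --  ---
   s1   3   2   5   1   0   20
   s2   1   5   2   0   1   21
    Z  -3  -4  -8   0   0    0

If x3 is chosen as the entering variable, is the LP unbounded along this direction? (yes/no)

Column x3 has positive entries in row(s) 1, 2, so the ratio test bounds it — not unbounded.

no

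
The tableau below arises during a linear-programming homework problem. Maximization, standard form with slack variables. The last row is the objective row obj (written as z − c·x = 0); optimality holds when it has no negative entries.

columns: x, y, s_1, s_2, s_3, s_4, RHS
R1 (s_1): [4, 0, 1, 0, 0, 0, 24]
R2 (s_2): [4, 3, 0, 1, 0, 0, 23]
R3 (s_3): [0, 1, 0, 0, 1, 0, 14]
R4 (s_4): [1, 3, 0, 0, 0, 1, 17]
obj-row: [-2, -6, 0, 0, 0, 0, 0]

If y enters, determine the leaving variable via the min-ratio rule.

s_4

Column y entries and ratios — s_1: 0 ≤ 0, skip; s_2: 23/3 = 23/3; s_3: 14/1 = 14; s_4: 17/3 = 17/3.
Smallest ratio is 17/3 in the row of s_4, so s_4 leaves.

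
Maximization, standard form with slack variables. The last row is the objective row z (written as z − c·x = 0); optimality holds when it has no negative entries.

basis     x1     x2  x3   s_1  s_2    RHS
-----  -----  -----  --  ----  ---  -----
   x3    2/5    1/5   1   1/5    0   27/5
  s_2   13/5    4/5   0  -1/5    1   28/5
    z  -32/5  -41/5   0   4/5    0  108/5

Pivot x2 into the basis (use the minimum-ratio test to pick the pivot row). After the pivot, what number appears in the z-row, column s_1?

Ratio test on column x2 — row 1: (27/5)/(1/5) = 27; row 2: (28/5)/(4/5) = 7. Minimum is 7 at row 2 (s_2 leaves); pivot element 4/5.
Divide row 2 by 4/5; eliminate column x2 from the other rows.
z-row update in column s_1: 4/5 − (-41/5)·(-1/4) = -5/4.

-5/4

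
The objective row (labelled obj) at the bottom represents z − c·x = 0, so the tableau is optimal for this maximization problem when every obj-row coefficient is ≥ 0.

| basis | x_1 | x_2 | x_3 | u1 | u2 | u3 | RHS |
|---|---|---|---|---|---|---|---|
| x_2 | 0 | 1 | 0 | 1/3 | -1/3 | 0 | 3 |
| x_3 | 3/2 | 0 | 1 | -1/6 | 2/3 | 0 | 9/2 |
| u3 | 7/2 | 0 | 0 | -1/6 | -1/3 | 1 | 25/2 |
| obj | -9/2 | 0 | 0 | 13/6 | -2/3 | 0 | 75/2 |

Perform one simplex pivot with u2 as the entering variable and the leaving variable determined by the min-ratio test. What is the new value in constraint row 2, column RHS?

27/4

Ratio test on column u2 — row 1: entry -1/3 ≤ 0; row 2: (9/2)/(2/3) = 27/4; row 3: entry -1/3 ≤ 0. Minimum is 27/4 at row 2 (x_3 leaves); pivot element 2/3.
Divide row 2 by 2/3; eliminate column u2 from the other rows.
In the new row 2, the RHS entry is the old entry divided by the pivot: (9/2)/(2/3) = 27/4.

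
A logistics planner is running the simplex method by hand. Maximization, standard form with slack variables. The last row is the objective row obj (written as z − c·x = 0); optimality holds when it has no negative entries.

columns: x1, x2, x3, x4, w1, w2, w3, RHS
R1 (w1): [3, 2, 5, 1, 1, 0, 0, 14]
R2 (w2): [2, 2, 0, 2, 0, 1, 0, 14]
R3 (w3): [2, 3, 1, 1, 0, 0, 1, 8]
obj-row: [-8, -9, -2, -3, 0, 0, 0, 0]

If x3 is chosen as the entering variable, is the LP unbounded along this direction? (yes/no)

Column x3 has positive entries in row(s) 1, 3, so the ratio test bounds it — not unbounded.

no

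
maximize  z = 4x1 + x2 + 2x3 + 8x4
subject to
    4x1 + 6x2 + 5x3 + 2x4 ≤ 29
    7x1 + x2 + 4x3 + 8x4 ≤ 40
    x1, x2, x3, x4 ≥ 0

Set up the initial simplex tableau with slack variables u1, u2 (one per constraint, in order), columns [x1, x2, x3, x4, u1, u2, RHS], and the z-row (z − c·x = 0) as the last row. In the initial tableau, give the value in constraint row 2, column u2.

1

Slack u2 belongs to constraint 2; its column is the unit vector e_2, so the entry in row 2 is 1.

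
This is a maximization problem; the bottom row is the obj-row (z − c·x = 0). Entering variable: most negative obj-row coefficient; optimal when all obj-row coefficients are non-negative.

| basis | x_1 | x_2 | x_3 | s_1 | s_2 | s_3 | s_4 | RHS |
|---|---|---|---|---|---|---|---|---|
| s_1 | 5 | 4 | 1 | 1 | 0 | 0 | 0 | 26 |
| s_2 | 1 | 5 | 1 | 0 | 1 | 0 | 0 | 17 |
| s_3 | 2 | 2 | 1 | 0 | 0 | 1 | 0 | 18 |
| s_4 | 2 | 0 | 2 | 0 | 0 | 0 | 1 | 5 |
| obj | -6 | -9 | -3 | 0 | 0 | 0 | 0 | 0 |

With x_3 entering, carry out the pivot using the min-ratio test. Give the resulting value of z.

15/2

Ratio test on column x_3 — row 1: 26/1 = 26; row 2: 17/1 = 17; row 3: 18/1 = 18; row 4: 5/2 = 5/2. Minimum is 5/2 at row 4 (s_4 leaves); pivot element 2.
Pivot on row 4; the obj-row RHS becomes 0 − (-3)·(5/2) = 15/2.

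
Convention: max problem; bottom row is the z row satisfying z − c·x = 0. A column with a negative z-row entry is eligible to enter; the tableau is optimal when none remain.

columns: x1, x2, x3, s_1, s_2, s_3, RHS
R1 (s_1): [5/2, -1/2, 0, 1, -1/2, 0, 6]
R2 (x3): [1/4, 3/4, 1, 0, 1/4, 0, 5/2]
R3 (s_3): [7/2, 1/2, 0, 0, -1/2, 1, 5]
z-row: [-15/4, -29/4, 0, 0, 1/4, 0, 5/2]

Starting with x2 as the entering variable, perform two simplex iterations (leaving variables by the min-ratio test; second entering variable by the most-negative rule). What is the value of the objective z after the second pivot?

Ratio test on column x2 — row 1: entry -1/2 ≤ 0; row 2: (5/2)/(3/4) = 10/3; row 3: 5/(1/2) = 10. Minimum is 10/3 at row 2 (x3 leaves); pivot element 3/4.
Pivot on row 2; the z-row RHS becomes 5/2 − (-29/4)·(10/3) = 80/3.
Next entering variable (most negative z-row entry -4/3): x1.
Ratio test on column x1 — row 1: (23/3)/(8/3) = 23/8; row 2: (10/3)/(1/3) = 10; row 3: (10/3)/(10/3) = 1. Minimum is 1 at row 3 (s_3 leaves); pivot element 10/3.
After the second pivot the z-row RHS is 80/3 − (-4/3)·1 = 28.

28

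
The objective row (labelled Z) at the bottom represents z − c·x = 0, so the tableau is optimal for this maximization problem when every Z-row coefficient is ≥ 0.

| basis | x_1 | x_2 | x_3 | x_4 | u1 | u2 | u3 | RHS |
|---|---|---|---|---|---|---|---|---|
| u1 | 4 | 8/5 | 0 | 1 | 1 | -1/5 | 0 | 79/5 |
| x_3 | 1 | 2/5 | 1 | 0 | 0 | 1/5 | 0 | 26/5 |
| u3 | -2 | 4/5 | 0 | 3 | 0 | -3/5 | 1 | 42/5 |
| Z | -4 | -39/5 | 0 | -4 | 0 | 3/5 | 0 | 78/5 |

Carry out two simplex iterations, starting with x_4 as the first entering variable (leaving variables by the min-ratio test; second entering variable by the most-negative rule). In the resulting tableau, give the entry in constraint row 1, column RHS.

39/4

Ratio test on column x_4 — row 1: (79/5)/1 = 79/5; row 2: entry 0 ≤ 0; row 3: (42/5)/3 = 14/5. Minimum is 14/5 at row 3 (u3 leaves); pivot element 3.
Divide row 3 by 3; eliminate column x_4 from the other rows.
Second iteration: most negative Z-row entry is -101/15 in column x_2, so x_2 enters.
Ratio test on column x_2 — row 1: 13/(4/3) = 39/4; row 2: (26/5)/(2/5) = 13; row 3: (14/5)/(4/15) = 21/2. Minimum is 39/4 at row 1 (u1 leaves); pivot element 4/3.
Divide row 1 by 4/3; eliminate column x_2 from the other rows.
After both pivots, the entry at constraint row 1, column RHS is 39/4.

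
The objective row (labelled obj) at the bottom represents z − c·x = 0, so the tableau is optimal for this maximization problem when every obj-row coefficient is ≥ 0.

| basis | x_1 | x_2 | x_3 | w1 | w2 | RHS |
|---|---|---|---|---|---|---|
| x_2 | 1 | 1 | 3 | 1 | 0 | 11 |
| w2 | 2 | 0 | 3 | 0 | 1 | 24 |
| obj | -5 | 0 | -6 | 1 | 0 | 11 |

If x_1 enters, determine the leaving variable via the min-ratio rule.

Column x_1 entries and ratios — x_2: 11/1 = 11; w2: 24/2 = 12.
Smallest ratio is 11 in the row of x_2, so x_2 leaves.

x_2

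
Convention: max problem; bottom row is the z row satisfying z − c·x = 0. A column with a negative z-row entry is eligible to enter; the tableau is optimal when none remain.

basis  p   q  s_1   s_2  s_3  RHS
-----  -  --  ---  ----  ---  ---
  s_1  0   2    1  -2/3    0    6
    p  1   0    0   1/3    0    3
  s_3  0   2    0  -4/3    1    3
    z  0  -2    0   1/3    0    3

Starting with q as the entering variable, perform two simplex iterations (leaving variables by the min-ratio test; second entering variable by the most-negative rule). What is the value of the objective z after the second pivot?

Ratio test on column q — row 1: 6/2 = 3; row 2: entry 0 ≤ 0; row 3: 3/2 = 3/2. Minimum is 3/2 at row 3 (s_3 leaves); pivot element 2.
Pivot on row 3; the z-row RHS becomes 3 − (-2)·(3/2) = 6.
Next entering variable (most negative z-row entry -1): s_2.
Ratio test on column s_2 — row 1: 3/(2/3) = 9/2; row 2: 3/(1/3) = 9; row 3: entry -2/3 ≤ 0. Minimum is 9/2 at row 1 (s_1 leaves); pivot element 2/3.
After the second pivot the z-row RHS is 6 − (-1)·(9/2) = 21/2.

21/2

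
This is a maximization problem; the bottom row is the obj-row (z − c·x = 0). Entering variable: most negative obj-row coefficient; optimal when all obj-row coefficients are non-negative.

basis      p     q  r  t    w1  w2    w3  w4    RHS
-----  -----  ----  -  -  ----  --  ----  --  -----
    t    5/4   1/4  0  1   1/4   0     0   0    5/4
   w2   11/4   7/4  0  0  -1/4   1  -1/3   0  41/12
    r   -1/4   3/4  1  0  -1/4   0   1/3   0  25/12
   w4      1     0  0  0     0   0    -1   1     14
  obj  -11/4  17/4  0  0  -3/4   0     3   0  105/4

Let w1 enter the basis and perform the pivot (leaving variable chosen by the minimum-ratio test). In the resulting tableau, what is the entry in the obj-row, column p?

1

Ratio test on column w1 — row 1: (5/4)/(1/4) = 5; row 2: entry -1/4 ≤ 0; row 3: entry -1/4 ≤ 0; row 4: entry 0 ≤ 0. Minimum is 5 at row 1 (t leaves); pivot element 1/4.
Divide row 1 by 1/4; eliminate column w1 from the other rows.
obj-row update in column p: -11/4 − (-3/4)·5 = 1.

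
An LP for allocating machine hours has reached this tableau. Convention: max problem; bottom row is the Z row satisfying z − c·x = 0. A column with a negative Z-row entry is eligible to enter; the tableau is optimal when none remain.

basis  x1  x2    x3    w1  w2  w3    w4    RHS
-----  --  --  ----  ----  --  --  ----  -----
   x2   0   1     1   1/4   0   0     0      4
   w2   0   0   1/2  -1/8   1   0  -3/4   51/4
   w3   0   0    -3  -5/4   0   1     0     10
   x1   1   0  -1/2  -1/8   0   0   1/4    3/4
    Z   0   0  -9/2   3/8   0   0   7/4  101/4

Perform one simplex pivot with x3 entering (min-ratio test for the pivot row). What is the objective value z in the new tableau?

Ratio test on column x3 — row 1: 4/1 = 4; row 2: (51/4)/(1/2) = 51/2; row 3: entry -3 ≤ 0; row 4: entry -1/2 ≤ 0. Minimum is 4 at row 1 (x2 leaves); pivot element 1.
Pivot on row 1; the Z-row RHS becomes 101/4 − (-9/2)·4 = 173/4.

173/4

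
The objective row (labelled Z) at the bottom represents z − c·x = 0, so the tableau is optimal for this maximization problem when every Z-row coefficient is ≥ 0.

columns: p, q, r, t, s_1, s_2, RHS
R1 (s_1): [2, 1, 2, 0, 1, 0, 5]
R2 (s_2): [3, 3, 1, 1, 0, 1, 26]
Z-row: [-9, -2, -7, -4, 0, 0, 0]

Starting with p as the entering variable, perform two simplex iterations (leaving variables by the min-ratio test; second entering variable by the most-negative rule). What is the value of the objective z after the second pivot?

Ratio test on column p — row 1: 5/2 = 5/2; row 2: 26/3 = 26/3. Minimum is 5/2 at row 1 (s_1 leaves); pivot element 2.
Pivot on row 1; the Z-row RHS becomes 0 − (-9)·(5/2) = 45/2.
Next entering variable (most negative Z-row entry -4): t.
Ratio test on column t — row 1: entry 0 ≤ 0; row 2: (37/2)/1 = 37/2. Minimum is 37/2 at row 2 (s_2 leaves); pivot element 1.
After the second pivot the Z-row RHS is 45/2 − (-4)·(37/2) = 193/2.

193/2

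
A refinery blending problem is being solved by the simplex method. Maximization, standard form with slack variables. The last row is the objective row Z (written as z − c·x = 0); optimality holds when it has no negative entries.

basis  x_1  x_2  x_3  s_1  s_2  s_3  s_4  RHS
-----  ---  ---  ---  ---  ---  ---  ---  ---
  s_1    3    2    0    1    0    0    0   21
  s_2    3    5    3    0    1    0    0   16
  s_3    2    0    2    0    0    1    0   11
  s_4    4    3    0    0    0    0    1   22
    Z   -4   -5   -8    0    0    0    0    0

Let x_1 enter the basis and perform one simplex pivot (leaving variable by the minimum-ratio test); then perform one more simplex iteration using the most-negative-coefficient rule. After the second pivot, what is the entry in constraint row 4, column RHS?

22

Ratio test on column x_1 — row 1: 21/3 = 7; row 2: 16/3 = 16/3; row 3: 11/2 = 11/2; row 4: 22/4 = 11/2. Minimum is 16/3 at row 2 (s_2 leaves); pivot element 3.
Divide row 2 by 3; eliminate column x_1 from the other rows.
Second iteration: most negative Z-row entry is -4 in column x_3, so x_3 enters.
Ratio test on column x_3 — row 1: entry -3 ≤ 0; row 2: (16/3)/1 = 16/3; row 3: entry 0 ≤ 0; row 4: entry -4 ≤ 0. Minimum is 16/3 at row 2 (x_1 leaves); pivot element 1.
Divide row 2 by 1; eliminate column x_3 from the other rows.
After both pivots, the entry at constraint row 4, column RHS is 22.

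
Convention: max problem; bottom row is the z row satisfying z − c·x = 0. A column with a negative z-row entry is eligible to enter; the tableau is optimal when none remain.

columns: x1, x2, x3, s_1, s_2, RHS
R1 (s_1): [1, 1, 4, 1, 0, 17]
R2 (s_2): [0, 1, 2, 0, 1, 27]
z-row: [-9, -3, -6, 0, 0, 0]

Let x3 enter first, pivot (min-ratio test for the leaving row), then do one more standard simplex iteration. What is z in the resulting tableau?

Ratio test on column x3 — row 1: 17/4 = 17/4; row 2: 27/2 = 27/2. Minimum is 17/4 at row 1 (s_1 leaves); pivot element 4.
Pivot on row 1; the z-row RHS becomes 0 − (-6)·(17/4) = 51/2.
Next entering variable (most negative z-row entry -15/2): x1.
Ratio test on column x1 — row 1: (17/4)/(1/4) = 17; row 2: entry -1/2 ≤ 0. Minimum is 17 at row 1 (x3 leaves); pivot element 1/4.
After the second pivot the z-row RHS is 51/2 − (-15/2)·17 = 153.

153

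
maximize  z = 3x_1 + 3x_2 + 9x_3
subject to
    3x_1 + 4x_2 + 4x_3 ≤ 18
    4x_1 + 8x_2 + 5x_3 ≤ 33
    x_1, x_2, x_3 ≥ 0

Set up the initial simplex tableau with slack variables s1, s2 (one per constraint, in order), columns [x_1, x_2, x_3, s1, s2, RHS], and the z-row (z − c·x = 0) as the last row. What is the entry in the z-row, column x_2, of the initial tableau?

-3

The z-row carries the negated objective coefficients: the x_2 entry is -3.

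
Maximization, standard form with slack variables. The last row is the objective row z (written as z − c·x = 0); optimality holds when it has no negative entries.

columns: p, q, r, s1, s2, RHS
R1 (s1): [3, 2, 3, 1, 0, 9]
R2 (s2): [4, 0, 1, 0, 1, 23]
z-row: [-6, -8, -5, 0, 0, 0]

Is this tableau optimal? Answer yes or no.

no

The z-row has a negative entry -8 in column q, so it is not optimal.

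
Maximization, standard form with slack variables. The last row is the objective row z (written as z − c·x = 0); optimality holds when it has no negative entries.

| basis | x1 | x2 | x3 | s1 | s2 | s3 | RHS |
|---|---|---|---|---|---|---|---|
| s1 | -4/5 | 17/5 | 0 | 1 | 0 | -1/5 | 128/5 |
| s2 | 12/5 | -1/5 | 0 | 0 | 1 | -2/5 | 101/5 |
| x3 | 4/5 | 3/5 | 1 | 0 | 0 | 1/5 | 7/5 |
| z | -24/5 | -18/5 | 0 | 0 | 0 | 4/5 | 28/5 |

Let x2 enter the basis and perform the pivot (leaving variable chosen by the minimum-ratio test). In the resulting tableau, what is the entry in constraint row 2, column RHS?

Ratio test on column x2 — row 1: (128/5)/(17/5) = 128/17; row 2: entry -1/5 ≤ 0; row 3: (7/5)/(3/5) = 7/3. Minimum is 7/3 at row 3 (x3 leaves); pivot element 3/5.
Divide row 3 by 3/5; eliminate column x2 from the other rows.
Row 2 update in column RHS: 101/5 − (-1/5)·(7/3) = 62/3.

62/3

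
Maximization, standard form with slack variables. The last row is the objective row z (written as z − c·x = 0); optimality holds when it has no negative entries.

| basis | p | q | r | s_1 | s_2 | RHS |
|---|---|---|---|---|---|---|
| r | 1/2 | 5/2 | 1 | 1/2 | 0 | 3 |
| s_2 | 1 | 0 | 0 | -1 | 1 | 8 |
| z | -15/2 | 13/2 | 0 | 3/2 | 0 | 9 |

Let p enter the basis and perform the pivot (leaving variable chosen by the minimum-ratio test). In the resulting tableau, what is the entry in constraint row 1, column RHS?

Ratio test on column p — row 1: 3/(1/2) = 6; row 2: 8/1 = 8. Minimum is 6 at row 1 (r leaves); pivot element 1/2.
Divide row 1 by 1/2; eliminate column p from the other rows.
In the new row 1, the RHS entry is the old entry divided by the pivot: 3/(1/2) = 6.

6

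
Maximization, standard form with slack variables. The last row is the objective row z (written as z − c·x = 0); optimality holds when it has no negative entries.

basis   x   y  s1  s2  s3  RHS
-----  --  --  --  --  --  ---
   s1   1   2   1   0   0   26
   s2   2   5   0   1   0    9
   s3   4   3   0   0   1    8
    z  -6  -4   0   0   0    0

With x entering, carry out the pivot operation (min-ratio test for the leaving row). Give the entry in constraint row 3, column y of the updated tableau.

Ratio test on column x — row 1: 26/1 = 26; row 2: 9/2 = 9/2; row 3: 8/4 = 2. Minimum is 2 at row 3 (s3 leaves); pivot element 4.
Divide row 3 by 4; eliminate column x from the other rows.
In the new row 3, the y entry is the old entry divided by the pivot: 3/4 = 3/4.

3/4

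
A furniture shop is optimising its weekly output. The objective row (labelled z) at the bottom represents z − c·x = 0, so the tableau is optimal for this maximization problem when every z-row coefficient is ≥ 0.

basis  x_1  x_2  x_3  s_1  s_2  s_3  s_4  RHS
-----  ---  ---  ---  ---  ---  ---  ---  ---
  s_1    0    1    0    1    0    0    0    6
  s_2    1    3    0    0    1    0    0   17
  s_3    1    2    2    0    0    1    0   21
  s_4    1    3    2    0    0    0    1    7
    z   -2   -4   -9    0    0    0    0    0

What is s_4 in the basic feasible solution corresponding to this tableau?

7

s_4 is basic (row 4); its value is the RHS of that row, 7.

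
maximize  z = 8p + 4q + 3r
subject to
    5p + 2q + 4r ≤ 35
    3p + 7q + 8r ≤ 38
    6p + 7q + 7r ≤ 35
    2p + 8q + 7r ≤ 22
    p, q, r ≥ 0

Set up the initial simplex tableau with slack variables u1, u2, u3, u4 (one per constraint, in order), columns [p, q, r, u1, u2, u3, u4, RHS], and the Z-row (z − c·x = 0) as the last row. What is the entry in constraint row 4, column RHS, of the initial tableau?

The RHS of constraint 4 is b_4 = 22.

22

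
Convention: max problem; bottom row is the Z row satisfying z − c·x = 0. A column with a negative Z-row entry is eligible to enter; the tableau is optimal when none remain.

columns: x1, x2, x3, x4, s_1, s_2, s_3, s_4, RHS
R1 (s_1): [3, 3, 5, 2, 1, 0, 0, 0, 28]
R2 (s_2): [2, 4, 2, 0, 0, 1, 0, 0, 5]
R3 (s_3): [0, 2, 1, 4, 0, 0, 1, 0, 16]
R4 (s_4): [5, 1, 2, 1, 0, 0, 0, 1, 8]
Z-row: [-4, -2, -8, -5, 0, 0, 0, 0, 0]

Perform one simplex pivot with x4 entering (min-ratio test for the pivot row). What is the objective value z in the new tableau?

20

Ratio test on column x4 — row 1: 28/2 = 14; row 2: entry 0 ≤ 0; row 3: 16/4 = 4; row 4: 8/1 = 8. Minimum is 4 at row 3 (s_3 leaves); pivot element 4.
Pivot on row 3; the Z-row RHS becomes 0 − (-5)·4 = 20.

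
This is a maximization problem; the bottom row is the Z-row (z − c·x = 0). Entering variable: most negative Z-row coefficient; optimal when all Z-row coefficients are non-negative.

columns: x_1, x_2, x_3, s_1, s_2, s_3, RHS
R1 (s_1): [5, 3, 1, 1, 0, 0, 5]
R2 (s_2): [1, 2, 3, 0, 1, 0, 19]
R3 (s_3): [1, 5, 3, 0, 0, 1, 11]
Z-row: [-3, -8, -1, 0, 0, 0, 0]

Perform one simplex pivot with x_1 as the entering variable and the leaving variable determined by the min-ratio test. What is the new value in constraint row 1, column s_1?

Ratio test on column x_1 — row 1: 5/5 = 1; row 2: 19/1 = 19; row 3: 11/1 = 11. Minimum is 1 at row 1 (s_1 leaves); pivot element 5.
Divide row 1 by 5; eliminate column x_1 from the other rows.
In the new row 1, the s_1 entry is the old entry divided by the pivot: 1/5 = 1/5.

1/5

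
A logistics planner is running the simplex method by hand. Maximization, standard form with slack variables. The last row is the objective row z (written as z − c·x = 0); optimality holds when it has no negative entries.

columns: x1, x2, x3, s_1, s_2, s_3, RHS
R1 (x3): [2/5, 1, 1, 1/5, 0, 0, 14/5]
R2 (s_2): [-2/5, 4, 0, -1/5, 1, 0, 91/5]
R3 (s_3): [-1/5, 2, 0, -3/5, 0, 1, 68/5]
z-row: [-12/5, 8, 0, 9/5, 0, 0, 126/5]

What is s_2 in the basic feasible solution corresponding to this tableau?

s_2 is basic (row 2); its value is the RHS of that row, 91/5.

91/5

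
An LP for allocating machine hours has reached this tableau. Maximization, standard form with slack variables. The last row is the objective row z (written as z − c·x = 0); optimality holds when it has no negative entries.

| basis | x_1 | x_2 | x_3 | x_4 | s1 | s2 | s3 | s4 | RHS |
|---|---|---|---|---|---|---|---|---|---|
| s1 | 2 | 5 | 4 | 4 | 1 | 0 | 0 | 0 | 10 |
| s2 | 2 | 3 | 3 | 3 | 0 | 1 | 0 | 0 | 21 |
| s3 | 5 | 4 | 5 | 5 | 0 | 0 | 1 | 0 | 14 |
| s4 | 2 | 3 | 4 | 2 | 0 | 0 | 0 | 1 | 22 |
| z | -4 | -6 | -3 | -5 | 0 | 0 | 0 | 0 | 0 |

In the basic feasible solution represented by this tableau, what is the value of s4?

22

s4 is basic (row 4); its value is the RHS of that row, 22.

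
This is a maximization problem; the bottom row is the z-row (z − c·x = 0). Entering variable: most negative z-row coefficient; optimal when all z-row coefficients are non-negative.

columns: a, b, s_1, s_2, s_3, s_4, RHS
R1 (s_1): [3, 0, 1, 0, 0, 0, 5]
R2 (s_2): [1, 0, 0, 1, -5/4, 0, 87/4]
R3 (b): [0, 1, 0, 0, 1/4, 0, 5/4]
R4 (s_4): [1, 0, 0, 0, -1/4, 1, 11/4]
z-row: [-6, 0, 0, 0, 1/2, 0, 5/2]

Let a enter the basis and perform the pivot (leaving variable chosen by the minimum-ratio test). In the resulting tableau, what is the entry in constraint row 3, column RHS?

5/4

Ratio test on column a — row 1: 5/3 = 5/3; row 2: (87/4)/1 = 87/4; row 3: entry 0 ≤ 0; row 4: (11/4)/1 = 11/4. Minimum is 5/3 at row 1 (s_1 leaves); pivot element 3.
Divide row 1 by 3; eliminate column a from the other rows.
Row 3 update in column RHS: 5/4 − 0·(5/3) = 5/4.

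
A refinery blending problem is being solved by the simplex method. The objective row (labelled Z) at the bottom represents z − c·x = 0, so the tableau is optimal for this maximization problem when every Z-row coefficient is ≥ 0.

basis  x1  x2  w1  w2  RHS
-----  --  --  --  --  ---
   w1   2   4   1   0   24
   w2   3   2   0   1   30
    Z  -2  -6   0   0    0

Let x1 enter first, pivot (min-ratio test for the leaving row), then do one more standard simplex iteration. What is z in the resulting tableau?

Ratio test on column x1 — row 1: 24/2 = 12; row 2: 30/3 = 10. Minimum is 10 at row 2 (w2 leaves); pivot element 3.
Pivot on row 2; the Z-row RHS becomes 0 − (-2)·10 = 20.
Next entering variable (most negative Z-row entry -14/3): x2.
Ratio test on column x2 — row 1: 4/(8/3) = 3/2; row 2: 10/(2/3) = 15. Minimum is 3/2 at row 1 (w1 leaves); pivot element 8/3.
After the second pivot the Z-row RHS is 20 − (-14/3)·(3/2) = 27.

27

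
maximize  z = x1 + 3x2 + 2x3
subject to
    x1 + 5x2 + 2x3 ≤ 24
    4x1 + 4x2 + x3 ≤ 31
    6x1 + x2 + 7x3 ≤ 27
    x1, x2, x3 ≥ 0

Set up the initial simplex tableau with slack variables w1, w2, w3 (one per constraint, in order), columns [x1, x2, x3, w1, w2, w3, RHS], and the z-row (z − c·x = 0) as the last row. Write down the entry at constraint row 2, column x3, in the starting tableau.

Constraint 2 has coefficient 1 on x3.

1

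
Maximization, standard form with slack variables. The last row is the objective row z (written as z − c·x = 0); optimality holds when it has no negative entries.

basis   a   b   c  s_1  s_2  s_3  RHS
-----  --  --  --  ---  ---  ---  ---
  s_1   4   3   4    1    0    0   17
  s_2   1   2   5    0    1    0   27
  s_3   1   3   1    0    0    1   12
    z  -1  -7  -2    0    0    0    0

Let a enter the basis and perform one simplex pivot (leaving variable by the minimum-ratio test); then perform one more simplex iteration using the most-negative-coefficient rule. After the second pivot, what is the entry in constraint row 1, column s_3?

Ratio test on column a — row 1: 17/4 = 17/4; row 2: 27/1 = 27; row 3: 12/1 = 12. Minimum is 17/4 at row 1 (s_1 leaves); pivot element 4.
Divide row 1 by 4; eliminate column a from the other rows.
Second iteration: most negative z-row entry is -25/4 in column b, so b enters.
Ratio test on column b — row 1: (17/4)/(3/4) = 17/3; row 2: (91/4)/(5/4) = 91/5; row 3: (31/4)/(9/4) = 31/9. Minimum is 31/9 at row 3 (s_3 leaves); pivot element 9/4.
Divide row 3 by 9/4; eliminate column b from the other rows.
After both pivots, the entry at constraint row 1, column s_3 is -1/3.

-1/3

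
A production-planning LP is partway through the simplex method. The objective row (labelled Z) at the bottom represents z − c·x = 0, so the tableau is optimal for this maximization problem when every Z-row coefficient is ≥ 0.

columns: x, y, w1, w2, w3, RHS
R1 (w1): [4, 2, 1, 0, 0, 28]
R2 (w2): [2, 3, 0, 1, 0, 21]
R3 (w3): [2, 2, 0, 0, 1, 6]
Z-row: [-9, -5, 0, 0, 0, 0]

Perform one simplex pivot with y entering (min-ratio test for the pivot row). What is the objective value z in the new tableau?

Ratio test on column y — row 1: 28/2 = 14; row 2: 21/3 = 7; row 3: 6/2 = 3. Minimum is 3 at row 3 (w3 leaves); pivot element 2.
Pivot on row 3; the Z-row RHS becomes 0 − (-5)·3 = 15.

15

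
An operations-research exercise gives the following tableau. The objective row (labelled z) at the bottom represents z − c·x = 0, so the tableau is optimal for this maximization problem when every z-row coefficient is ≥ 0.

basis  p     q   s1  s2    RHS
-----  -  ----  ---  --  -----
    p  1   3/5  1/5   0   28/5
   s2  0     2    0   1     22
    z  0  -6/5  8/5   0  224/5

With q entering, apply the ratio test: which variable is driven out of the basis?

p

Column q entries and ratios — p: (28/5)/(3/5) = 28/3; s2: 22/2 = 11.
Smallest ratio is 28/3 in the row of p, so p leaves.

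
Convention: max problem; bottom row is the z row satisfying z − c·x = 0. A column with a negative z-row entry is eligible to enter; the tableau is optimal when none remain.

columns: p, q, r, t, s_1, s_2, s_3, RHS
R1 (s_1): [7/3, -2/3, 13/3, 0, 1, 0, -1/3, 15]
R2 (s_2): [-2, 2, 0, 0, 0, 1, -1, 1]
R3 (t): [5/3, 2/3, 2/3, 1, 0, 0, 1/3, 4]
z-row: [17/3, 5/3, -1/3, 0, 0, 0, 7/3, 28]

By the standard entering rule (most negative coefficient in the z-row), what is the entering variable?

r

Negative z-row entries: r: -1/3.
The most negative is -1/3 in column r, so r enters.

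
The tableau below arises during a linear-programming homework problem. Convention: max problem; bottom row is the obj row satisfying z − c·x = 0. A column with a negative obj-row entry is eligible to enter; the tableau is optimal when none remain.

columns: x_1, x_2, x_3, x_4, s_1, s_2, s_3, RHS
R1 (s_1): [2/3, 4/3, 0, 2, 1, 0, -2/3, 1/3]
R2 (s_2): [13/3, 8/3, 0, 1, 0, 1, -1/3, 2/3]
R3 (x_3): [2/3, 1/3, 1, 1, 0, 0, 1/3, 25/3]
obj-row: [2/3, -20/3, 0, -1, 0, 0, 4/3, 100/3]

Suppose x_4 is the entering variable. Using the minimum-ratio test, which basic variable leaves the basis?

Column x_4 entries and ratios — s_1: (1/3)/2 = 1/6; s_2: (2/3)/1 = 2/3; x_3: (25/3)/1 = 25/3.
Smallest ratio is 1/6 in the row of s_1, so s_1 leaves.

s_1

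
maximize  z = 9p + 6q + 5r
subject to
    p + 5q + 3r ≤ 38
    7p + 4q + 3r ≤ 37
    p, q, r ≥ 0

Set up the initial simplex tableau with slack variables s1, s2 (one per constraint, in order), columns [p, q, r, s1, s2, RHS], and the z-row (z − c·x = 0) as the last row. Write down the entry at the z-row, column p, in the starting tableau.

-9

The z-row carries the negated objective coefficients: the p entry is -9.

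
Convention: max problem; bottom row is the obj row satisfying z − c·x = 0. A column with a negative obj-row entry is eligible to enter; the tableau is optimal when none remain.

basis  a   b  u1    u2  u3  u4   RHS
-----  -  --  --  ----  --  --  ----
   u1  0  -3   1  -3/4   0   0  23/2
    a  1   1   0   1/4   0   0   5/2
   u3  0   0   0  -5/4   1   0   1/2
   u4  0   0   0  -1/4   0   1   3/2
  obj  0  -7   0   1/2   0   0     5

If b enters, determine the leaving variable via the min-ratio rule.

Column b entries and ratios — u1: -3 ≤ 0, skip; a: (5/2)/1 = 5/2; u3: 0 ≤ 0, skip; u4: 0 ≤ 0, skip.
Smallest ratio is 5/2 in the row of a, so a leaves.

a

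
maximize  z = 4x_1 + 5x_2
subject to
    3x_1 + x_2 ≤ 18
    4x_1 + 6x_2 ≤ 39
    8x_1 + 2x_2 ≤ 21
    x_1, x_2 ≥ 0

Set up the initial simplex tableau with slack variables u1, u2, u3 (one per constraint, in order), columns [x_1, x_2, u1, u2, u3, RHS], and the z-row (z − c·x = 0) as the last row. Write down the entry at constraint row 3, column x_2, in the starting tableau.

Constraint 3 has coefficient 2 on x_2.

2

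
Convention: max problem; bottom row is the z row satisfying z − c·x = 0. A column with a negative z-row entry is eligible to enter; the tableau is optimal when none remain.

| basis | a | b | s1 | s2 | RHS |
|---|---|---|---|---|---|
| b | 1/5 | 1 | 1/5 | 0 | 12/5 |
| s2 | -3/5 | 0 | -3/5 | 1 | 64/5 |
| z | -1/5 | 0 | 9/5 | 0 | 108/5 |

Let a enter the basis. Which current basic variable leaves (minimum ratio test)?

Column a entries and ratios — b: (12/5)/(1/5) = 12; s2: -3/5 ≤ 0, skip.
Smallest ratio is 12 in the row of b, so b leaves.

b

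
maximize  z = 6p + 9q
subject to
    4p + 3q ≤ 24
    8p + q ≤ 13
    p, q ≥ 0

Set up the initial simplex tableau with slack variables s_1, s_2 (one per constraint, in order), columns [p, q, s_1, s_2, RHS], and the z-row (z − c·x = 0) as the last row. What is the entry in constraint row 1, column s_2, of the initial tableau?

Slack s_2 belongs to constraint 2; its column is the unit vector e_2, so the entry in row 1 is 0.

0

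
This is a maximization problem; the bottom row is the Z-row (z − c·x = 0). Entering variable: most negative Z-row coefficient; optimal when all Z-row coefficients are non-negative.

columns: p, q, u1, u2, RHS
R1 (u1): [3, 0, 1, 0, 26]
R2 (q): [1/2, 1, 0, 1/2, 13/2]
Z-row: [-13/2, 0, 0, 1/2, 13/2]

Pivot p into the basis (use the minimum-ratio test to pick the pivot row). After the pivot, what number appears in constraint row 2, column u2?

Ratio test on column p — row 1: 26/3 = 26/3; row 2: (13/2)/(1/2) = 13. Minimum is 26/3 at row 1 (u1 leaves); pivot element 3.
Divide row 1 by 3; eliminate column p from the other rows.
Row 2 update in column u2: 1/2 − (1/2)·0 = 1/2.

1/2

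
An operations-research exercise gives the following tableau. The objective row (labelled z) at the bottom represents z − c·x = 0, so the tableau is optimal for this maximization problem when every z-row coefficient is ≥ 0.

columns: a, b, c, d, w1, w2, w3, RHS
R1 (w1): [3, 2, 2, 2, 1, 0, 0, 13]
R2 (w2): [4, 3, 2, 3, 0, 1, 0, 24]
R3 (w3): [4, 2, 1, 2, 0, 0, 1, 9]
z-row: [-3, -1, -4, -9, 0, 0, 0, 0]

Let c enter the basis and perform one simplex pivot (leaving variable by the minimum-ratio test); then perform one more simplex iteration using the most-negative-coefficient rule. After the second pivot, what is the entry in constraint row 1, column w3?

-1

Ratio test on column c — row 1: 13/2 = 13/2; row 2: 24/2 = 12; row 3: 9/1 = 9. Minimum is 13/2 at row 1 (w1 leaves); pivot element 2.
Divide row 1 by 2; eliminate column c from the other rows.
Second iteration: most negative z-row entry is -5 in column d, so d enters.
Ratio test on column d — row 1: (13/2)/1 = 13/2; row 2: 11/1 = 11; row 3: (5/2)/1 = 5/2. Minimum is 5/2 at row 3 (w3 leaves); pivot element 1.
Divide row 3 by 1; eliminate column d from the other rows.
After both pivots, the entry at constraint row 1, column w3 is -1.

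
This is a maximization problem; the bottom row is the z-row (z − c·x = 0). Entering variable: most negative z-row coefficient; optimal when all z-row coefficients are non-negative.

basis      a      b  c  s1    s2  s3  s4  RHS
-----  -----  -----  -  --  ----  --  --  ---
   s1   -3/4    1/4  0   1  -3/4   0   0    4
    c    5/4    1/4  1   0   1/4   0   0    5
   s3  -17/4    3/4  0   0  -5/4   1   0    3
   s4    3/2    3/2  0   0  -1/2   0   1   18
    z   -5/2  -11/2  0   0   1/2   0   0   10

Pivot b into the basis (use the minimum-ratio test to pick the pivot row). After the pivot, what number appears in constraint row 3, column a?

-17/3

Ratio test on column b — row 1: 4/(1/4) = 16; row 2: 5/(1/4) = 20; row 3: 3/(3/4) = 4; row 4: 18/(3/2) = 12. Minimum is 4 at row 3 (s3 leaves); pivot element 3/4.
Divide row 3 by 3/4; eliminate column b from the other rows.
In the new row 3, the a entry is the old entry divided by the pivot: (-17/4)/(3/4) = -17/3.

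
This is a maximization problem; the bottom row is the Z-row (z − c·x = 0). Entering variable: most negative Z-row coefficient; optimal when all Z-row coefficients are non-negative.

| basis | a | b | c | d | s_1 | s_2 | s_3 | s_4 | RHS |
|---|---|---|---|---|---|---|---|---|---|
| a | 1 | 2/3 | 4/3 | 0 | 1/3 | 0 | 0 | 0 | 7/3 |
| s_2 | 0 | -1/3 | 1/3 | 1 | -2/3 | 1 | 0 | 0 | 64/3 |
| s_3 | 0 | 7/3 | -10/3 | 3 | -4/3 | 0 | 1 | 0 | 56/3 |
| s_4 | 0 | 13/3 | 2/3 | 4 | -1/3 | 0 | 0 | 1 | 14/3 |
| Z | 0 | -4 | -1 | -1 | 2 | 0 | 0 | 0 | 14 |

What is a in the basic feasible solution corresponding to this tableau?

a is basic (row 1); its value is the RHS of that row, 7/3.

7/3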